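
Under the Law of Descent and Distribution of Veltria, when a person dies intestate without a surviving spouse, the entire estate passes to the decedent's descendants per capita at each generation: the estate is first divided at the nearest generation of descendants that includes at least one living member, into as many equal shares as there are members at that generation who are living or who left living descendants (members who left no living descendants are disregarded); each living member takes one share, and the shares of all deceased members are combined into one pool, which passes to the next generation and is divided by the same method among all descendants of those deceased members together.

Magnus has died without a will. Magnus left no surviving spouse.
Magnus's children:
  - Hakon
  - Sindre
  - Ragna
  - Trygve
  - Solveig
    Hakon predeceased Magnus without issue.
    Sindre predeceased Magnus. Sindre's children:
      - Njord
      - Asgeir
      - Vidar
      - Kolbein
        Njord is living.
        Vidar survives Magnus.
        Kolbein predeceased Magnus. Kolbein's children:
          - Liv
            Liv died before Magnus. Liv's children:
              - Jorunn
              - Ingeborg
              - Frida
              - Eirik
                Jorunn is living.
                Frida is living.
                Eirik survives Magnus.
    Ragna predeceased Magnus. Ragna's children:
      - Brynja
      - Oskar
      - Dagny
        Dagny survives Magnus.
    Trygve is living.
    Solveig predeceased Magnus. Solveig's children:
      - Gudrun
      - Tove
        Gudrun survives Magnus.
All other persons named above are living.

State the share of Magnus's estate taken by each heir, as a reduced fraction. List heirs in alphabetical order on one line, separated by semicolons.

Asgeir 1/12; Brynja 1/12; Dagny 1/12; Eirik 1/48; Frida 1/48; Gudrun 1/12; Ingeborg 1/48; Jorunn 1/48; Njord 1/12; Oskar 1/12; Tove 1/12; Trygve 1/4; Vidar 1/12

There is no surviving spouse, so the entire estate passes to Magnus's descendants per capita at each generation.
At generation 1 (Sindre, Ragna, Trygve, Solveig) there are 4 shares of (1)/4 = 1/4 each.
Living: Trygve — each takes 1/4.
Deceased: Sindre, Ragna, and Solveig. Their combined 3/4 is pooled and carried to generation 2.
At generation 2 (Njord, Asgeir, Vidar, Kolbein, Brynja, Oskar, Dagny, Gudrun, Tove) there are 9 shares of (3/4)/9 = 1/12 each.
Living: Njord, Asgeir, Vidar, Brynja, Oskar, Dagny, Gudrun, and Tove — each takes 1/12.
Deceased: Kolbein. That 1/12 share is carried to generation 3.
At generation 3 (Liv) there are 1 shares of (1/12)/1 = 1/12 each.
Deceased: Liv. That 1/12 share is carried to generation 4.
At generation 4 (Jorunn, Ingeborg, Frida, Eirik) there are 4 shares of (1/12)/4 = 1/48 each.
Living: Jorunn, Ingeborg, Frida, and Eirik — each takes 1/48.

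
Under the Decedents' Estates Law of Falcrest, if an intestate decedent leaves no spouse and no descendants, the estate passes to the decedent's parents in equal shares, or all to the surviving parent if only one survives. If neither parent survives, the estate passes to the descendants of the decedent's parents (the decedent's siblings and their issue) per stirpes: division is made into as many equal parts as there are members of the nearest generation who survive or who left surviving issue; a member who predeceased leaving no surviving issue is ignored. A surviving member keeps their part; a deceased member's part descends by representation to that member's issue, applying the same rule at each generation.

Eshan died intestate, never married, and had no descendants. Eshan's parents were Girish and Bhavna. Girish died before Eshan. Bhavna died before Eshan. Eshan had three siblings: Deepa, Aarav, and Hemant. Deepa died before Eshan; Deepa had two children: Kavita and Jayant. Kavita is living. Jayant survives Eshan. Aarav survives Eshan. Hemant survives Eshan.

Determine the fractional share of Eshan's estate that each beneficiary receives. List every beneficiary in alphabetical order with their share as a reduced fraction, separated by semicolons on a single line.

Neither parent survives and there are no descendants, so the estate passes to Eshan's siblings and their issue per stirpes.
The estate is divided into 3 equal shares of 1/3 among Deepa, Aarav, Hemant.
Deepa predeceased; the 1/3 allotted to Deepa's branch passes to Deepa's issue by representation.
The 1/3 is divided into 2 equal shares of 1/6 among Kavita, Jayant.
Kavita is living and takes 1/6.
Jayant is living and takes 1/6.
Aarav is living and takes 1/3.
Hemant is living and takes 1/3.

Aarav 1/3; Hemant 1/3; Jayant 1/6; Kavita 1/6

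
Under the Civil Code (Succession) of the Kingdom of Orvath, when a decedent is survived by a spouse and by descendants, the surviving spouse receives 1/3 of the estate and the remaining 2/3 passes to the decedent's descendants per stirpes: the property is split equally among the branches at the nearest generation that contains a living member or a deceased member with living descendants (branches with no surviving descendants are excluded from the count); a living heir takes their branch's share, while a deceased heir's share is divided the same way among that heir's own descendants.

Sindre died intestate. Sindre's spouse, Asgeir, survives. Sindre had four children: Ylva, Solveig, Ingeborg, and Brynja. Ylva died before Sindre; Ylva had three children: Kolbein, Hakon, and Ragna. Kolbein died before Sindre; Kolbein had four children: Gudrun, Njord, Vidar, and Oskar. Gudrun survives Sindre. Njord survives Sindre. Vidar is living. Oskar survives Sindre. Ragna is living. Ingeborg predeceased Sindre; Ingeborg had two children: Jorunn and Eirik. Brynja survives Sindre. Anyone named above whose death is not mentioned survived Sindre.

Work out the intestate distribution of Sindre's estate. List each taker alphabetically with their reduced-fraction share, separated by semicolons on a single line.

Asgeir 1/3; Brynja 1/6; Eirik 1/12; Gudrun 1/72; Hakon 1/18; Jorunn 1/12; Njord 1/72; Oskar 1/72; Ragna 1/18; Solveig 1/6; Vidar 1/72

Asgeir, as surviving spouse, takes 1/3.
The remaining 2/3 passes to Sindre's descendants per stirpes.
The 2/3 is divided into 4 equal shares of 1/6 among Ylva, Solveig, Ingeborg, Brynja.
Ylva predeceased; the 1/6 allotted to Ylva's branch passes to Ylva's issue by representation.
The 1/6 is divided into 3 equal shares of 1/18 among Kolbein, Hakon, Ragna.
Kolbein predeceased; the 1/18 allotted to Kolbein's branch passes to Kolbein's issue by representation.
The 1/18 is divided into 4 equal shares of 1/72 among Gudrun, Njord, Vidar, Oskar.
Gudrun is living and takes 1/72.
Njord is living and takes 1/72.
Vidar is living and takes 1/72.
Oskar is living and takes 1/72.
Hakon is living and takes 1/18.
Ragna is living and takes 1/18.
Solveig is living and takes 1/6.
Ingeborg predeceased; the 1/6 allotted to Ingeborg's branch passes to Ingeborg's issue by representation.
The 1/6 is divided into 2 equal shares of 1/12 among Jorunn, Eirik.
Jorunn is living and takes 1/12.
Eirik is living and takes 1/12.
Brynja is living and takes 1/6.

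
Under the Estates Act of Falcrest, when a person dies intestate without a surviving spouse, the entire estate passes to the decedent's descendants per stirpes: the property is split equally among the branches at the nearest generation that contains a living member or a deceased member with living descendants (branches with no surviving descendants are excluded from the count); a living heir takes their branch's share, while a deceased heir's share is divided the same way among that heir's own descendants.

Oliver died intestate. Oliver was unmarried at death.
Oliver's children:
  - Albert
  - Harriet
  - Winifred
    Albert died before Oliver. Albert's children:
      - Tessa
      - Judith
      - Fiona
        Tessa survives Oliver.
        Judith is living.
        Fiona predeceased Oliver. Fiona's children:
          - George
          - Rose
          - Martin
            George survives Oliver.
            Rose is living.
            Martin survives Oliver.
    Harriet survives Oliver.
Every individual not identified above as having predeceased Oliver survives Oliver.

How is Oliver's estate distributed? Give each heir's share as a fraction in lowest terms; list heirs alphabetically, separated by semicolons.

George 1/27; Harriet 1/3; Judith 1/9; Martin 1/27; Rose 1/27; Tessa 1/9; Winifred 1/3

There is no surviving spouse, so the entire estate passes to Oliver's descendants per stirpes.
The estate is divided into 3 equal shares of 1/3 among Albert, Harriet, Winifred.
Albert predeceased; the 1/3 allotted to Albert's branch passes to Albert's issue by representation.
The 1/3 is divided into 3 equal shares of 1/9 among Tessa, Judith, Fiona.
Tessa is living and takes 1/9.
Judith is living and takes 1/9.
Fiona predeceased; the 1/9 allotted to Fiona's branch passes to Fiona's issue by representation.
The 1/9 is divided into 3 equal shares of 1/27 among George, Rose, Martin.
George is living and takes 1/27.
Rose is living and takes 1/27.
Martin is living and takes 1/27.
Harriet is living and takes 1/3.
Winifred is living and takes 1/3.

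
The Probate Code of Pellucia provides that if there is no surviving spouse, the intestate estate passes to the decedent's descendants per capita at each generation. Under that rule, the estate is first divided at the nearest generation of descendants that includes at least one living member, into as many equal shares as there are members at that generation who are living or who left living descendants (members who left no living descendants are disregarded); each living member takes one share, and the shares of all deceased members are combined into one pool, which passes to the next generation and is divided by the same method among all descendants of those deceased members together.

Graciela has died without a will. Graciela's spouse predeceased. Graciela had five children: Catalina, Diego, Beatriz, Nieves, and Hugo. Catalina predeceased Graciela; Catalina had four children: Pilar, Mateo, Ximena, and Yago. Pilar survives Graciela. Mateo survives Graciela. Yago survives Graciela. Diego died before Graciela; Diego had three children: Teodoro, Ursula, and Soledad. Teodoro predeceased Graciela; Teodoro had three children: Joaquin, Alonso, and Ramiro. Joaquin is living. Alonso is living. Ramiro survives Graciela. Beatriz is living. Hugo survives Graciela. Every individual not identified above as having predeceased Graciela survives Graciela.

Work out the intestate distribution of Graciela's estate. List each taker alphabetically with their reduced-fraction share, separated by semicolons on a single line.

There is no surviving spouse, so the entire estate passes to Graciela's descendants per capita at each generation.
At generation 1 (Catalina, Diego, Beatriz, Nieves, Hugo) there are 5 shares of (1)/5 = 1/5 each.
Living: Beatriz, Nieves, and Hugo — each takes 1/5.
Deceased: Catalina and Diego. Their combined 2/5 is pooled and carried to generation 2.
At generation 2 (Pilar, Mateo, Ximena, Yago, Teodoro, Ursula, Soledad) there are 7 shares of (2/5)/7 = 2/35 each.
Living: Pilar, Mateo, Ximena, Yago, Ursula, and Soledad — each takes 2/35.
Deceased: Teodoro. That 2/35 share is carried to generation 3.
At generation 3 (Joaquin, Alonso, Ramiro) there are 3 shares of (2/35)/3 = 2/105 each.
Living: Joaquin, Alonso, and Ramiro — each takes 2/105.

Alonso 2/105; Beatriz 1/5; Hugo 1/5; Joaquin 2/105; Mateo 2/35; Nieves 1/5; Pilar 2/35; Ramiro 2/105; Soledad 2/35; Ursula 2/35; Ximena 2/35; Yago 2/35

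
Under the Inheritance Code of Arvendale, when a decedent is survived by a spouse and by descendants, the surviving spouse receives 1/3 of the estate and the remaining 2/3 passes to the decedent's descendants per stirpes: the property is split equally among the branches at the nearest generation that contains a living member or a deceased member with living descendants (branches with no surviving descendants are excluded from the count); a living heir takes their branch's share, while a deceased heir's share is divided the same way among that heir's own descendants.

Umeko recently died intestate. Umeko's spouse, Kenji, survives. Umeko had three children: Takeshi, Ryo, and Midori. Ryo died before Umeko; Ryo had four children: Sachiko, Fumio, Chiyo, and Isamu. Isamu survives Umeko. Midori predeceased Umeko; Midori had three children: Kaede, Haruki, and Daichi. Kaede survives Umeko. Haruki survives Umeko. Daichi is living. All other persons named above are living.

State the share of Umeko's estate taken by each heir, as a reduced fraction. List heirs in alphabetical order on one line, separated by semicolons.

Chiyo 1/18; Daichi 2/27; Fumio 1/18; Haruki 2/27; Isamu 1/18; Kaede 2/27; Kenji 1/3; Sachiko 1/18; Takeshi 2/9

Kenji, as surviving spouse, takes 1/3.
The remaining 2/3 passes to Umeko's descendants per stirpes.
The 2/3 is divided into 3 equal shares of 2/9 among Takeshi, Ryo, Midori.
Takeshi is living and takes 2/9.
Ryo predeceased; the 2/9 allotted to Ryo's branch passes to Ryo's issue by representation.
The 2/9 is divided into 4 equal shares of 1/18 among Sachiko, Fumio, Chiyo, Isamu.
Sachiko is living and takes 1/18.
Fumio is living and takes 1/18.
Chiyo is living and takes 1/18.
Isamu is living and takes 1/18.
Midori predeceased; the 2/9 allotted to Midori's branch passes to Midori's issue by representation.
The 2/9 is divided into 3 equal shares of 2/27 among Kaede, Haruki, Daichi.
Kaede is living and takes 2/27.
Haruki is living and takes 2/27.
Daichi is living and takes 2/27.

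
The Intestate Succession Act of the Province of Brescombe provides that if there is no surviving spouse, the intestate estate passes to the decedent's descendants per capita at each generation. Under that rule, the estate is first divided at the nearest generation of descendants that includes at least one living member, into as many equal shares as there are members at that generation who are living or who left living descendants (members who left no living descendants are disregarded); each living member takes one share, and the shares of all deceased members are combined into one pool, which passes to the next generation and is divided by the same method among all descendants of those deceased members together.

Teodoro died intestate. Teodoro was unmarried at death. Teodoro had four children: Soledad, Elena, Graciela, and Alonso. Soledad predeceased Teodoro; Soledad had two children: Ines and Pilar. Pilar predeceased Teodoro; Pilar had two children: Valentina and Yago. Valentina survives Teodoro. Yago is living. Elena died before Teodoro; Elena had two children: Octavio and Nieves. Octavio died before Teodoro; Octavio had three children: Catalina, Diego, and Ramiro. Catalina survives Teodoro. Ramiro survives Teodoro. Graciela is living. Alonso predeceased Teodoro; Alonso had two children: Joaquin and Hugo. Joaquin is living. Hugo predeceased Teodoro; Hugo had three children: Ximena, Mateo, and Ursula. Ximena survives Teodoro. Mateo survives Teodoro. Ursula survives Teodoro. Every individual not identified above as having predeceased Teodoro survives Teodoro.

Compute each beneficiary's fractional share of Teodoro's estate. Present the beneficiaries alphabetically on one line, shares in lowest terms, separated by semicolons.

Catalina 3/64; Diego 3/64; Graciela 1/4; Ines 1/8; Joaquin 1/8; Mateo 3/64; Nieves 1/8; Ramiro 3/64; Ursula 3/64; Valentina 3/64; Ximena 3/64; Yago 3/64

There is no surviving spouse, so the entire estate passes to Teodoro's descendants per capita at each generation.
At generation 1 (Soledad, Elena, Graciela, Alonso) there are 4 shares of (1)/4 = 1/4 each.
Living: Graciela — each takes 1/4.
Deceased: Soledad, Elena, and Alonso. Their combined 3/4 is pooled and carried to generation 2.
At generation 2 (Ines, Pilar, Octavio, Nieves, Joaquin, Hugo) there are 6 shares of (3/4)/6 = 1/8 each.
Living: Ines, Nieves, and Joaquin — each takes 1/8.
Deceased: Pilar, Octavio, and Hugo. Their combined 3/8 is pooled and carried to generation 3.
At generation 3 (Valentina, Yago, Catalina, Diego, Ramiro, Ximena, Mateo, Ursula) there are 8 shares of (3/8)/8 = 3/64 each.
Living: Valentina, Yago, Catalina, Diego, Ramiro, Ximena, Mateo, and Ursula — each takes 3/64.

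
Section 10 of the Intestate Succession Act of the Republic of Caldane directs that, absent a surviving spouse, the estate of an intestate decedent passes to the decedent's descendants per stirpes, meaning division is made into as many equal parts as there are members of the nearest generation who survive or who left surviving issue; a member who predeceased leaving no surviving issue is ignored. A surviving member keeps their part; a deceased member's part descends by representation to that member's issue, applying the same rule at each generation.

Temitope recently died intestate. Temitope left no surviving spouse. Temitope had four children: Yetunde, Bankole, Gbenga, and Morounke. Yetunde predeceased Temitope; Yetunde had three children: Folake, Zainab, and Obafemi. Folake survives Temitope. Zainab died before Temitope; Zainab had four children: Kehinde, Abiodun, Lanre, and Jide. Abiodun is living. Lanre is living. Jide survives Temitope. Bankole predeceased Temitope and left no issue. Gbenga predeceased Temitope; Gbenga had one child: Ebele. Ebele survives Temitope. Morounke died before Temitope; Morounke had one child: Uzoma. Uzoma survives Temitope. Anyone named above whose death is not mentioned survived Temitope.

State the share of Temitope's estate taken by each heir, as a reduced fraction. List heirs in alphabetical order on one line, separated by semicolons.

There is no surviving spouse, so the entire estate passes to Temitope's descendants per stirpes.
Bankole left no surviving issue, so that branch lapses and is disregarded.
The estate is divided into 3 equal shares of 1/3 among Yetunde, Gbenga, Morounke.
Yetunde predeceased; the 1/3 allotted to Yetunde's branch passes to Yetunde's issue by representation.
The 1/3 is divided into 3 equal shares of 1/9 among Folake, Zainab, Obafemi.
Folake is living and takes 1/9.
Zainab predeceased; the 1/9 allotted to Zainab's branch passes to Zainab's issue by representation.
The 1/9 is divided into 4 equal shares of 1/36 among Kehinde, Abiodun, Lanre, Jide.
Kehinde is living and takes 1/36.
Abiodun is living and takes 1/36.
Lanre is living and takes 1/36.
Jide is living and takes 1/36.
Obafemi is living and takes 1/9.
Gbenga predeceased; the 1/3 allotted to Gbenga's branch passes to Gbenga's issue by representation.
Ebele is the sole taker at this level and receives the full 1/3.
Morounke predeceased; the 1/3 allotted to Morounke's branch passes to Morounke's issue by representation.
Uzoma is the sole taker at this level and receives the full 1/3.

Abiodun 1/36; Ebele 1/3; Folake 1/9; Jide 1/36; Kehinde 1/36; Lanre 1/36; Obafemi 1/9; Uzoma 1/3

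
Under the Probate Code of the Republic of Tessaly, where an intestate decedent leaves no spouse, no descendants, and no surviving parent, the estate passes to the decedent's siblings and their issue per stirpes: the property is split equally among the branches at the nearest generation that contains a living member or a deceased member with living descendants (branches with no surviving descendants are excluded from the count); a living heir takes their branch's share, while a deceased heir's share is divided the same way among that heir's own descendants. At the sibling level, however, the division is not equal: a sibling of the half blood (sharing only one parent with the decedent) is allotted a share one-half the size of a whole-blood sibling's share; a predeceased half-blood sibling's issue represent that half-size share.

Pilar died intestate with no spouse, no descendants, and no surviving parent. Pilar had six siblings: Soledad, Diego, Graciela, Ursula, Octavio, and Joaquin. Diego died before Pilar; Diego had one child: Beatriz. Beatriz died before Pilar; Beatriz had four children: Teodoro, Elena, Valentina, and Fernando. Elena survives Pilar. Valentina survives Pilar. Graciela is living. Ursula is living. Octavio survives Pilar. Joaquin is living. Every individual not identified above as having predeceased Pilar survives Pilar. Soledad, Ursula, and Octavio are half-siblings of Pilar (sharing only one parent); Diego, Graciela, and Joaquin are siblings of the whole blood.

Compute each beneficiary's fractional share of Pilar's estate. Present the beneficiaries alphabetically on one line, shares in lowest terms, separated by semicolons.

Elena 1/18; Fernando 1/18; Graciela 2/9; Joaquin 2/9; Octavio 1/9; Soledad 1/9; Teodoro 1/18; Ursula 1/9; Valentina 1/18

No spouse, descendants, or parent survives, so the estate passes to Pilar's siblings per stirpes.
Half-blood siblings count for one-half the weight of whole-blood siblings at the initial division.
Dividing 1 in proportion to weights (total weight 9/2): Soledad (weight 1/2) → 1/9; Diego (weight 1) → 2/9; Graciela (weight 1) → 2/9; Ursula (weight 1/2) → 1/9; Octavio (weight 1/2) → 1/9; Joaquin (weight 1) → 2/9.
Soledad is living and takes 1/9.
Diego predeceased; the 2/9 allotted to Diego's branch passes to Diego's issue by representation.
Beatriz's line is the sole branch at this level, so the full 2/9 passes to Beatriz's issue by representation.
The 2/9 is divided into 4 equal shares of 1/18 among Teodoro, Elena, Valentina, Fernando.
Teodoro is living and takes 1/18.
Elena is living and takes 1/18.
Valentina is living and takes 1/18.
Fernando is living and takes 1/18.
Graciela is living and takes 2/9.
Ursula is living and takes 1/9.
Octavio is living and takes 1/9.
Joaquin is living and takes 2/9.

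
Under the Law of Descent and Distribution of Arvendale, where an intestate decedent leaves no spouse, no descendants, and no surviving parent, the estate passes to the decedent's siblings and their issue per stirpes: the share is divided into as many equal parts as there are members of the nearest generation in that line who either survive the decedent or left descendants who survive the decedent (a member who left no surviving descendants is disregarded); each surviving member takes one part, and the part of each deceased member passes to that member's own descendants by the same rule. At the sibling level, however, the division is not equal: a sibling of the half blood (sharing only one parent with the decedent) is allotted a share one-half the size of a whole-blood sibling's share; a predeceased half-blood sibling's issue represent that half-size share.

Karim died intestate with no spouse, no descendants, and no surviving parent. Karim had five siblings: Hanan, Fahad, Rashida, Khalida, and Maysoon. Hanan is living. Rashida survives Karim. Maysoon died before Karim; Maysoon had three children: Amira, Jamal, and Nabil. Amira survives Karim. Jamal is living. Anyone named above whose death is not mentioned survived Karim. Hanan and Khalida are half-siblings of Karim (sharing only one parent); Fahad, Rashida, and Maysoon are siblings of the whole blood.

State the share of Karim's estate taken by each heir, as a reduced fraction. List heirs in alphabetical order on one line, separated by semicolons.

No spouse, descendants, or parent survives, so the estate passes to Karim's siblings per stirpes.
Half-blood siblings count for one-half the weight of whole-blood siblings at the initial division.
Dividing 1 in proportion to weights (total weight 4): Hanan (weight 1/2) → 1/8; Fahad (weight 1) → 1/4; Rashida (weight 1) → 1/4; Khalida (weight 1/2) → 1/8; Maysoon (weight 1) → 1/4.
Hanan is living and takes 1/8.
Fahad is living and takes 1/4.
Rashida is living and takes 1/4.
Khalida is living and takes 1/8.
Maysoon predeceased; the 1/4 allotted to Maysoon's branch passes to Maysoon's issue by representation.
The 1/4 is divided into 3 equal shares of 1/12 among Amira, Jamal, Nabil.
Amira is living and takes 1/12.
Jamal is living and takes 1/12.
Nabil is living and takes 1/12.

Amira 1/12; Fahad 1/4; Hanan 1/8; Jamal 1/12; Khalida 1/8; Nabil 1/12; Rashida 1/4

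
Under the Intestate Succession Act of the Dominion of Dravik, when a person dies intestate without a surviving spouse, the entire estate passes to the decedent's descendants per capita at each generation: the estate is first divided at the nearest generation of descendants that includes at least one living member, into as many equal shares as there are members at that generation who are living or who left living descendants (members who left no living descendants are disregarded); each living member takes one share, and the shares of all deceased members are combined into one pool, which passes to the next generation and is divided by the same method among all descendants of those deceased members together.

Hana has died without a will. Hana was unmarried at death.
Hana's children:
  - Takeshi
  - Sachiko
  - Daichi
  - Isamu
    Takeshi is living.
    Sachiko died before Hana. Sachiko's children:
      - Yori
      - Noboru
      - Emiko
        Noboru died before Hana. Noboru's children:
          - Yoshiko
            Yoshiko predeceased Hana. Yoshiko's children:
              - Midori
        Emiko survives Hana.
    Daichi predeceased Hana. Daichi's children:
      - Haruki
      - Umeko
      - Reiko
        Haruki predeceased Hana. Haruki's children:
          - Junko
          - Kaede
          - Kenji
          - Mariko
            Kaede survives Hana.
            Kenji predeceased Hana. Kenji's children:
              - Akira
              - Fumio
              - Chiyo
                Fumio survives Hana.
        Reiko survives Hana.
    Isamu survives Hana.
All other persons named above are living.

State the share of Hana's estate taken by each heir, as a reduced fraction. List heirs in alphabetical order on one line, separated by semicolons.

Akira 1/60; Chiyo 1/60; Emiko 1/12; Fumio 1/60; Isamu 1/4; Junko 1/30; Kaede 1/30; Mariko 1/30; Midori 1/60; Reiko 1/12; Takeshi 1/4; Umeko 1/12; Yori 1/12

There is no surviving spouse, so the entire estate passes to Hana's descendants per capita at each generation.
At generation 1 (Takeshi, Sachiko, Daichi, Isamu) there are 4 shares of (1)/4 = 1/4 each.
Living: Takeshi and Isamu — each takes 1/4.
Deceased: Sachiko and Daichi. Their combined 1/2 is pooled and carried to generation 2.
At generation 2 (Yori, Noboru, Emiko, Haruki, Umeko, Reiko) there are 6 shares of (1/2)/6 = 1/12 each.
Living: Yori, Emiko, Umeko, and Reiko — each takes 1/12.
Deceased: Noboru and Haruki. Their combined 1/6 is pooled and carried to generation 3.
At generation 3 (Yoshiko, Junko, Kaede, Kenji, Mariko) there are 5 shares of (1/6)/5 = 1/30 each.
Living: Junko, Kaede, and Mariko — each takes 1/30.
Deceased: Yoshiko and Kenji. Their combined 1/15 is pooled and carried to generation 4.
At generation 4 (Midori, Akira, Fumio, Chiyo) there are 4 shares of (1/15)/4 = 1/60 each.
Living: Midori, Akira, Fumio, and Chiyo — each takes 1/60.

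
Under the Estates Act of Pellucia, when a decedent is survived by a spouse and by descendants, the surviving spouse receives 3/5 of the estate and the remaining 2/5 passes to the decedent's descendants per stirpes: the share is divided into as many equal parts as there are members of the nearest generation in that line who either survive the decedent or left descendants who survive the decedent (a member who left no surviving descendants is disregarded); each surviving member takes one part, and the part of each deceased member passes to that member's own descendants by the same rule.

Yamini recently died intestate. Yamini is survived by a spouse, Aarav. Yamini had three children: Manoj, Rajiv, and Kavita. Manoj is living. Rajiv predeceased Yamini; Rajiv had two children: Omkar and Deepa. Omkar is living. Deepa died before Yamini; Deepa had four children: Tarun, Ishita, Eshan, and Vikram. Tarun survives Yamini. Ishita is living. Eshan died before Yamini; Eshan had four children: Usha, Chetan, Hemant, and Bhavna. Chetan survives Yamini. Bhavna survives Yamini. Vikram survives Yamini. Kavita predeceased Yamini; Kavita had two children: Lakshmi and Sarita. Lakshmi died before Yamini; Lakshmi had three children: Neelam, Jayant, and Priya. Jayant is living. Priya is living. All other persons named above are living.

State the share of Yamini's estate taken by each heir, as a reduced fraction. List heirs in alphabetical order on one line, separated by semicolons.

Aarav 3/5; Bhavna 1/240; Chetan 1/240; Hemant 1/240; Ishita 1/60; Jayant 1/45; Manoj 2/15; Neelam 1/45; Omkar 1/15; Priya 1/45; Sarita 1/15; Tarun 1/60; Usha 1/240; Vikram 1/60

Aarav, as surviving spouse, takes 3/5.
The remaining 2/5 passes to Yamini's descendants per stirpes.
The 2/5 is divided into 3 equal shares of 2/15 among Manoj, Rajiv, Kavita.
Manoj is living and takes 2/15.
Rajiv predeceased; the 2/15 allotted to Rajiv's branch passes to Rajiv's issue by representation.
The 2/15 is divided into 2 equal shares of 1/15 among Omkar, Deepa.
Omkar is living and takes 1/15.
Deepa predeceased; the 1/15 allotted to Deepa's branch passes to Deepa's issue by representation.
The 1/15 is divided into 4 equal shares of 1/60 among Tarun, Ishita, Eshan, Vikram.
Tarun is living and takes 1/60.
Ishita is living and takes 1/60.
Eshan predeceased; the 1/60 allotted to Eshan's branch passes to Eshan's issue by representation.
The 1/60 is divided into 4 equal shares of 1/240 among Usha, Chetan, Hemant, Bhavna.
Usha is living and takes 1/240.
Chetan is living and takes 1/240.
Hemant is living and takes 1/240.
Bhavna is living and takes 1/240.
Vikram is living and takes 1/60.
Kavita predeceased; the 2/15 allotted to Kavita's branch passes to Kavita's issue by representation.
The 2/15 is divided into 2 equal shares of 1/15 among Lakshmi, Sarita.
Lakshmi predeceased; the 1/15 allotted to Lakshmi's branch passes to Lakshmi's issue by representation.
The 1/15 is divided into 3 equal shares of 1/45 among Neelam, Jayant, Priya.
Neelam is living and takes 1/45.
Jayant is living and takes 1/45.
Priya is living and takes 1/45.
Sarita is living and takes 1/15.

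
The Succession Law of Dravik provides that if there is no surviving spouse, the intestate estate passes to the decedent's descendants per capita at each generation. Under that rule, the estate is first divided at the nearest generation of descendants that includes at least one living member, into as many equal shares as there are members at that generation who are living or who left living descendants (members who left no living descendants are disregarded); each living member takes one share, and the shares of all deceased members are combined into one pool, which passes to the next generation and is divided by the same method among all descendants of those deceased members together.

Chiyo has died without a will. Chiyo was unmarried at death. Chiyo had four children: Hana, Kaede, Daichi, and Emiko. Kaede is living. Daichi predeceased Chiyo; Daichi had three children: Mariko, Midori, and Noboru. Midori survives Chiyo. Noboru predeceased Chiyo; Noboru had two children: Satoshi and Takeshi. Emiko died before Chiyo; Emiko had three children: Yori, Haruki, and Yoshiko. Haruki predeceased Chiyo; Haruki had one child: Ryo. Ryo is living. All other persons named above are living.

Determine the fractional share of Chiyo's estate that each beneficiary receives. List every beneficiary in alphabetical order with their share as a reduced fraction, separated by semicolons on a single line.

There is no surviving spouse, so the entire estate passes to Chiyo's descendants per capita at each generation.
At generation 1 (Hana, Kaede, Daichi, Emiko) there are 4 shares of (1)/4 = 1/4 each.
Living: Hana and Kaede — each takes 1/4.
Deceased: Daichi and Emiko. Their combined 1/2 is pooled and carried to generation 2.
At generation 2 (Mariko, Midori, Noboru, Yori, Haruki, Yoshiko) there are 6 shares of (1/2)/6 = 1/12 each.
Living: Mariko, Midori, Yori, and Yoshiko — each takes 1/12.
Deceased: Noboru and Haruki. Their combined 1/6 is pooled and carried to generation 3.
At generation 3 (Satoshi, Takeshi, Ryo) there are 3 shares of (1/6)/3 = 1/18 each.
Living: Satoshi, Takeshi, and Ryo — each takes 1/18.

Hana 1/4; Kaede 1/4; Mariko 1/12; Midori 1/12; Ryo 1/18; Satoshi 1/18; Takeshi 1/18; Yori 1/12; Yoshiko 1/12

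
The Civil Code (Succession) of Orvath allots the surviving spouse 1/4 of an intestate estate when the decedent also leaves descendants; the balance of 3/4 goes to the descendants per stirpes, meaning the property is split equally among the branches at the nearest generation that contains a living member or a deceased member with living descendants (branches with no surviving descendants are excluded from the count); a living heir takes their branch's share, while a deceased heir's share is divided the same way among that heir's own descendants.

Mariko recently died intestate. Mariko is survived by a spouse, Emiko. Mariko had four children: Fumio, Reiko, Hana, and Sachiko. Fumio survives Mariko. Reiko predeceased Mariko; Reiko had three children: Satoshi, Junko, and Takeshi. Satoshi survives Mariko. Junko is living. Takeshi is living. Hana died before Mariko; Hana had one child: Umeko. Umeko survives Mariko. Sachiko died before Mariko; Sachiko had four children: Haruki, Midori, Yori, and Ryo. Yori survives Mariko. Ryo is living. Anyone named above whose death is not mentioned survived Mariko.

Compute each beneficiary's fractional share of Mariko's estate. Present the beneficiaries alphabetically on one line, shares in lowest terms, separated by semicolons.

Emiko, as surviving spouse, takes 1/4.
The remaining 3/4 passes to Mariko's descendants per stirpes.
The 3/4 is divided into 4 equal shares of 3/16 among Fumio, Reiko, Hana, Sachiko.
Fumio is living and takes 3/16.
Reiko predeceased; the 3/16 allotted to Reiko's branch passes to Reiko's issue by representation.
The 3/16 is divided into 3 equal shares of 1/16 among Satoshi, Junko, Takeshi.
Satoshi is living and takes 1/16.
Junko is living and takes 1/16.
Takeshi is living and takes 1/16.
Hana predeceased; the 3/16 allotted to Hana's branch passes to Hana's issue by representation.
Umeko is the sole taker at this level and receives the full 3/16.
Sachiko predeceased; the 3/16 allotted to Sachiko's branch passes to Sachiko's issue by representation.
The 3/16 is divided into 4 equal shares of 3/64 among Haruki, Midori, Yori, Ryo.
Haruki is living and takes 3/64.
Midori is living and takes 3/64.
Yori is living and takes 3/64.
Ryo is living and takes 3/64.

Emiko 1/4; Fumio 3/16; Haruki 3/64; Junko 1/16; Midori 3/64; Ryo 3/64; Satoshi 1/16; Takeshi 1/16; Umeko 3/16; Yori 3/64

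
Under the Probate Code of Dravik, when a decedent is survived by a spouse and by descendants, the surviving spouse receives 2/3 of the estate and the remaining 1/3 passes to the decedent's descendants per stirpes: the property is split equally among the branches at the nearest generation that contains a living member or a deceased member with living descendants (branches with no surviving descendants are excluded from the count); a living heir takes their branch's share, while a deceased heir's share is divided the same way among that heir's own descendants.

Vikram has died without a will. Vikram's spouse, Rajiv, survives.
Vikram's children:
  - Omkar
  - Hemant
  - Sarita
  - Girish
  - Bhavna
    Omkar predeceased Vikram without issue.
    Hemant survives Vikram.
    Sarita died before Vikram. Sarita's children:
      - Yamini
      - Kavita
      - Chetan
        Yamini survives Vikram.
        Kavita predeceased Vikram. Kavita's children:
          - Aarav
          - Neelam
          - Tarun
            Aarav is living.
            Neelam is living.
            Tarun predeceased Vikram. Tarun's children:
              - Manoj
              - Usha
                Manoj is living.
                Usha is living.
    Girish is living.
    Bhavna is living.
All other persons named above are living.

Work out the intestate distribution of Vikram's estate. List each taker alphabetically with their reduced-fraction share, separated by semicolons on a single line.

Rajiv, as surviving spouse, takes 2/3.
The remaining 1/3 passes to Vikram's descendants per stirpes.
Omkar left no surviving issue, so that branch lapses and is disregarded.
The 1/3 is divided into 4 equal shares of 1/12 among Hemant, Sarita, Girish, Bhavna.
Hemant is living and takes 1/12.
Sarita predeceased; the 1/12 allotted to Sarita's branch passes to Sarita's issue by representation.
The 1/12 is divided into 3 equal shares of 1/36 among Yamini, Kavita, Chetan.
Yamini is living and takes 1/36.
Kavita predeceased; the 1/36 allotted to Kavita's branch passes to Kavita's issue by representation.
The 1/36 is divided into 3 equal shares of 1/108 among Aarav, Neelam, Tarun.
Aarav is living and takes 1/108.
Neelam is living and takes 1/108.
Tarun predeceased; the 1/108 allotted to Tarun's branch passes to Tarun's issue by representation.
The 1/108 is divided into 2 equal shares of 1/216 among Manoj, Usha.
Manoj is living and takes 1/216.
Usha is living and takes 1/216.
Chetan is living and takes 1/36.
Girish is living and takes 1/12.
Bhavna is living and takes 1/12.

Aarav 1/108; Bhavna 1/12; Chetan 1/36; Girish 1/12; Hemant 1/12; Manoj 1/216; Neelam 1/108; Rajiv 2/3; Usha 1/216; Yamini 1/36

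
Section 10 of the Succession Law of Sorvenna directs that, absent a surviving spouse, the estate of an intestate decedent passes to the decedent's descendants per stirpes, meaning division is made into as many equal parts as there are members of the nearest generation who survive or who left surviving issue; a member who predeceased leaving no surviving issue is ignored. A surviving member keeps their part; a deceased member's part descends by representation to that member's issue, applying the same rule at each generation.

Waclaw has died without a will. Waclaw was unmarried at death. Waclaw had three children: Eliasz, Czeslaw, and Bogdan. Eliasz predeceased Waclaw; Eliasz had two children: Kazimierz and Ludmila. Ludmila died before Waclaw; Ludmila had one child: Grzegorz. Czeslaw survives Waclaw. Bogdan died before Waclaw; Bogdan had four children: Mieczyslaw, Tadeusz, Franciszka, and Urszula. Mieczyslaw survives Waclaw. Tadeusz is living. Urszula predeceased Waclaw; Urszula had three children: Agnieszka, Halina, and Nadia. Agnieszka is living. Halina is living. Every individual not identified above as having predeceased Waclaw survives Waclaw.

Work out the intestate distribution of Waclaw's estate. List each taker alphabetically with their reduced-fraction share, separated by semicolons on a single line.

Agnieszka 1/36; Czeslaw 1/3; Franciszka 1/12; Grzegorz 1/6; Halina 1/36; Kazimierz 1/6; Mieczyslaw 1/12; Nadia 1/36; Tadeusz 1/12

There is no surviving spouse, so the entire estate passes to Waclaw's descendants per stirpes.
The estate is divided into 3 equal shares of 1/3 among Eliasz, Czeslaw, Bogdan.
Eliasz predeceased; the 1/3 allotted to Eliasz's branch passes to Eliasz's issue by representation.
The 1/3 is divided into 2 equal shares of 1/6 among Kazimierz, Ludmila.
Kazimierz is living and takes 1/6.
Ludmila predeceased; the 1/6 allotted to Ludmila's branch passes to Ludmila's issue by representation.
Grzegorz is the sole taker at this level and receives the full 1/6.
Czeslaw is living and takes 1/3.
Bogdan predeceased; the 1/3 allotted to Bogdan's branch passes to Bogdan's issue by representation.
The 1/3 is divided into 4 equal shares of 1/12 among Mieczyslaw, Tadeusz, Franciszka, Urszula.
Mieczyslaw is living and takes 1/12.
Tadeusz is living and takes 1/12.
Franciszka is living and takes 1/12.
Urszula predeceased; the 1/12 allotted to Urszula's branch passes to Urszula's issue by representation.
The 1/12 is divided into 3 equal shares of 1/36 among Agnieszka, Halina, Nadia.
Agnieszka is living and takes 1/36.
Halina is living and takes 1/36.
Nadia is living and takes 1/36.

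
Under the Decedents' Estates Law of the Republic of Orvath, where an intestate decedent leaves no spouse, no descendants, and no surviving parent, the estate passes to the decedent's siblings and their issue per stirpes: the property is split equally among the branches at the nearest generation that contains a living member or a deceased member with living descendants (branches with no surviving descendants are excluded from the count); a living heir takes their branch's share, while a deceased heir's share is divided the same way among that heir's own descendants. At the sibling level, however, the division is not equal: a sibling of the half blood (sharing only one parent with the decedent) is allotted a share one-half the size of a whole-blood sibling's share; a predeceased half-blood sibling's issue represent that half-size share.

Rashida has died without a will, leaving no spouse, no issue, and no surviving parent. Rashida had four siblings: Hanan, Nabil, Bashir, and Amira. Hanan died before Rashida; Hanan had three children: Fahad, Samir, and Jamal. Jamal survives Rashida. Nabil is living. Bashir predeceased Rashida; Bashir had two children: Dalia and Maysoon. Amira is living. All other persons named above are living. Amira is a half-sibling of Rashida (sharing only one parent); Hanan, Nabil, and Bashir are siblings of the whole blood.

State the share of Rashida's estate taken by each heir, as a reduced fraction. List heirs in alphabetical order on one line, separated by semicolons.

No spouse, descendants, or parent survives, so the estate passes to Rashida's siblings per stirpes.
Half-blood siblings count for one-half the weight of whole-blood siblings at the initial division.
Dividing 1 in proportion to weights (total weight 7/2): Hanan (weight 1) → 2/7; Nabil (weight 1) → 2/7; Bashir (weight 1) → 2/7; Amira (weight 1/2) → 1/7.
Hanan predeceased; the 2/7 allotted to Hanan's branch passes to Hanan's issue by representation.
The 2/7 is divided into 3 equal shares of 2/21 among Fahad, Samir, Jamal.
Fahad is living and takes 2/21.
Samir is living and takes 2/21.
Jamal is living and takes 2/21.
Nabil is living and takes 2/7.
Bashir predeceased; the 2/7 allotted to Bashir's branch passes to Bashir's issue by representation.
The 2/7 is divided into 2 equal shares of 1/7 among Dalia, Maysoon.
Dalia is living and takes 1/7.
Maysoon is living and takes 1/7.
Amira is living and takes 1/7.

Amira 1/7; Dalia 1/7; Fahad 2/21; Jamal 2/21; Maysoon 1/7; Nabil 2/7; Samir 2/21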